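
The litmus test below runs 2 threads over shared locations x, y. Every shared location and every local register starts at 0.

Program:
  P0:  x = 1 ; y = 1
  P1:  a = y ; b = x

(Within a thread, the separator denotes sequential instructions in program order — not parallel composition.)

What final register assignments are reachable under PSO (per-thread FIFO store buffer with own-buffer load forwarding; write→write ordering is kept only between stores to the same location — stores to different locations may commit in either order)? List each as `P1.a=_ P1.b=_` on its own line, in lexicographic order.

P1.a=0 P1.b=0
P1.a=0 P1.b=1
P1.a=1 P1.b=0
P1.a=1 P1.b=1

outcome vector order: (P1.a,P1.b)
|PSO outcomes| = 4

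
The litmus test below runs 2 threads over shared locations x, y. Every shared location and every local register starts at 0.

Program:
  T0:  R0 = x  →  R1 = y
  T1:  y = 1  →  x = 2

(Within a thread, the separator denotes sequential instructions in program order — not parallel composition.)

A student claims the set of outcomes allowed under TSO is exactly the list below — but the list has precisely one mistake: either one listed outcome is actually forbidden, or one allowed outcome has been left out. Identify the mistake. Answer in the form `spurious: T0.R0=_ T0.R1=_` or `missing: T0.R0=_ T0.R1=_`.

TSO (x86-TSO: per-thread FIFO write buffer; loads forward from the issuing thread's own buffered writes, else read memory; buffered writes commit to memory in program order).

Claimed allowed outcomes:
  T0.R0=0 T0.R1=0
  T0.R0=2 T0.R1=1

outcome vector order: (T0.R0,T0.R1)
under TSO → <0 0> <0 1> <2 1>
TSO∖claimed = {<0 1>}

missing: T0.R0=0 T0.R1=1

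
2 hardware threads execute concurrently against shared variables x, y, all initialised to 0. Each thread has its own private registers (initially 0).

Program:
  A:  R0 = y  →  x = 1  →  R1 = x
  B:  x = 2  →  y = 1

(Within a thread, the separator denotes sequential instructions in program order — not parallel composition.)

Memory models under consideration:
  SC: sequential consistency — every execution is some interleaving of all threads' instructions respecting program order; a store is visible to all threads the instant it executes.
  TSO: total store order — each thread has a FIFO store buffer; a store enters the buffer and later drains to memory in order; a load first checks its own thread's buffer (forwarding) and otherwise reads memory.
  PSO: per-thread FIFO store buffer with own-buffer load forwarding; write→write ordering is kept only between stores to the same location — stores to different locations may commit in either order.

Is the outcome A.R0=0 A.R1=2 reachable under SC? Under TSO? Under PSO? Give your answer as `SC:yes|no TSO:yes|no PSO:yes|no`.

SC:yes TSO:yes PSO:yes

outcome vector order: (A.R0,A.R1)
SC (3): <0 1> <0 2> <1 1>
TSO (3): <0 1> <0 2> <1 1>
PSO (4): <0 1> <0 2> <1 1> <1 2>
target <0 2> ∈ {SC,TSO,PSO}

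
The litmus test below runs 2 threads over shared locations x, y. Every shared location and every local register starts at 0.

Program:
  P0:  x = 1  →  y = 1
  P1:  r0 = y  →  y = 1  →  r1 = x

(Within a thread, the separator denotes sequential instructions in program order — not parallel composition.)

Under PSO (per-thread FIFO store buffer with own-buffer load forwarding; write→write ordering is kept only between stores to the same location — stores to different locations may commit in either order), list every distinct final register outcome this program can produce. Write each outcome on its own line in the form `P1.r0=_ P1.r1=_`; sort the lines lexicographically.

P1.r0=0 P1.r1=0
P1.r0=0 P1.r1=1
P1.r0=1 P1.r1=0
P1.r0=1 P1.r1=1

outcome vector order: (P1.r0,P1.r1)
|PSO outcomes| = 4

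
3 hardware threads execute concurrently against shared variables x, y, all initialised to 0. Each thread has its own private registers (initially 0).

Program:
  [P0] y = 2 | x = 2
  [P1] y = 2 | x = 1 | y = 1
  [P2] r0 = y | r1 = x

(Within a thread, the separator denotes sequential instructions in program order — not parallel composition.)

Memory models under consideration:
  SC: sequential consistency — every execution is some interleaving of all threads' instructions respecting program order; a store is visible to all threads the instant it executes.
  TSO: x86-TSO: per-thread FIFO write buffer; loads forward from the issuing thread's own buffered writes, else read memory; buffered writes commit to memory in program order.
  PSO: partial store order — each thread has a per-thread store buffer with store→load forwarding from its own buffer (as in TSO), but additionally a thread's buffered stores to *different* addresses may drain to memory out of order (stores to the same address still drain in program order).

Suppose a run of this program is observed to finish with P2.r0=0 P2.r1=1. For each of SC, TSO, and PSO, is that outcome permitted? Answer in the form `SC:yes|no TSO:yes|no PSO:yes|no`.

outcome vector order: (P2.r0,P2.r1)
under SC → 0/0, 0/1, 0/2, 1/1, 1/2, 2/0, 2/1, 2/2
under TSO → 0/0, 0/1, 0/2, 1/1, 1/2, 2/0, 2/1, 2/2
under PSO → 0/0, 0/1, 0/2, 1/0, 1/1, 1/2, 2/0, 2/1, 2/2
target 0/1 ∈ {SC,TSO,PSO}

SC:yes TSO:yes PSO:yes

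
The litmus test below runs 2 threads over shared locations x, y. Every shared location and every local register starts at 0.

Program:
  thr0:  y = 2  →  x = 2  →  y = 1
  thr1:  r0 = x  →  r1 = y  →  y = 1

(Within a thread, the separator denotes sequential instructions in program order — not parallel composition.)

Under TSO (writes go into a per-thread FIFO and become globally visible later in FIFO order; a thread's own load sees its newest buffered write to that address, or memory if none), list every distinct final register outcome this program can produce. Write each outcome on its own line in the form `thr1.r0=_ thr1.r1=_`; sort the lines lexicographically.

outcome vector order: (thr1.r0,thr1.r1)
|TSO outcomes| = 5

thr1.r0=0 thr1.r1=0
thr1.r0=0 thr1.r1=1
thr1.r0=0 thr1.r1=2
thr1.r0=2 thr1.r1=1
thr1.r0=2 thr1.r1=2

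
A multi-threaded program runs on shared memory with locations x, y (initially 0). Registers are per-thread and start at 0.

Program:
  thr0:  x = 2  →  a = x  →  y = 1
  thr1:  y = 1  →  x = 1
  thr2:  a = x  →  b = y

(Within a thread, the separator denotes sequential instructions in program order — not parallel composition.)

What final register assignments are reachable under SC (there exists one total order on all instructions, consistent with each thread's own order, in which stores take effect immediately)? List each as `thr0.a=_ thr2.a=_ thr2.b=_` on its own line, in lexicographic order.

thr0.a=1 thr2.a=0 thr2.b=0
thr0.a=1 thr2.a=0 thr2.b=1
thr0.a=1 thr2.a=1 thr2.b=1
thr0.a=1 thr2.a=2 thr2.b=0
thr0.a=1 thr2.a=2 thr2.b=1
thr0.a=2 thr2.a=0 thr2.b=0
thr0.a=2 thr2.a=0 thr2.b=1
thr0.a=2 thr2.a=1 thr2.b=1
thr0.a=2 thr2.a=2 thr2.b=0
thr0.a=2 thr2.a=2 thr2.b=1

outcome vector order: (thr0.a,thr2.a,thr2.b)
|SC outcomes| = 10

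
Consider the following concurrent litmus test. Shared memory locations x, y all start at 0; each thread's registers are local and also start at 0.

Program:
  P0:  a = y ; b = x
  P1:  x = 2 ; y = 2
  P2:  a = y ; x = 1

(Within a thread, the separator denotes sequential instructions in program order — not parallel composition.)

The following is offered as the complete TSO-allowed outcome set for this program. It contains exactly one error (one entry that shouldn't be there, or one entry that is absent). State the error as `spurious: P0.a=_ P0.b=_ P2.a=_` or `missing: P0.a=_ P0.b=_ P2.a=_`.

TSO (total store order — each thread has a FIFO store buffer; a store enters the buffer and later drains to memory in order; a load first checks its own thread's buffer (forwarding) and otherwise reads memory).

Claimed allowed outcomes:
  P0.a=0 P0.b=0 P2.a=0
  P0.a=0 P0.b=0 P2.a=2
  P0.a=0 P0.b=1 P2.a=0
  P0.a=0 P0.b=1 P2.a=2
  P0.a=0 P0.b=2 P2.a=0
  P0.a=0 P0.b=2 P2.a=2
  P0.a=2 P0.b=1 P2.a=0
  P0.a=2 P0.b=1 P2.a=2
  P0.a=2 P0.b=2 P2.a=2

outcome vector order: (P0.a,P0.b,P2.a)
under TSO → <0 0 0> <0 0 2> <0 1 0> <0 1 2> <0 2 0> <0 2 2> <2 1 0> <2 1 2> <2 2 0> <2 2 2>
TSO∖claimed = {<2 2 0>}

missing: P0.a=2 P0.b=2 P2.a=0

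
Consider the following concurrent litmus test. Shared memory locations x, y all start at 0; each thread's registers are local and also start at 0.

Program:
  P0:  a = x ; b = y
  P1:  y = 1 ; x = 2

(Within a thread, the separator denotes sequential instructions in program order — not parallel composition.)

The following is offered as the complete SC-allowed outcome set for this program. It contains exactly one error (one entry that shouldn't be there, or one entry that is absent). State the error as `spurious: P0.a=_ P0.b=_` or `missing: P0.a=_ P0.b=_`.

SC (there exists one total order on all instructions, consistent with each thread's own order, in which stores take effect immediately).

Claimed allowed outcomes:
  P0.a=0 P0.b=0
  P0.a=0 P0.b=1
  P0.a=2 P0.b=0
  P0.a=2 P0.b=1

spurious: P0.a=2 P0.b=0

outcome vector order: (P0.a,P0.b)
SC (3): <0 0>; <0 1>; <2 1>
claimed∖SC = {<2 0>}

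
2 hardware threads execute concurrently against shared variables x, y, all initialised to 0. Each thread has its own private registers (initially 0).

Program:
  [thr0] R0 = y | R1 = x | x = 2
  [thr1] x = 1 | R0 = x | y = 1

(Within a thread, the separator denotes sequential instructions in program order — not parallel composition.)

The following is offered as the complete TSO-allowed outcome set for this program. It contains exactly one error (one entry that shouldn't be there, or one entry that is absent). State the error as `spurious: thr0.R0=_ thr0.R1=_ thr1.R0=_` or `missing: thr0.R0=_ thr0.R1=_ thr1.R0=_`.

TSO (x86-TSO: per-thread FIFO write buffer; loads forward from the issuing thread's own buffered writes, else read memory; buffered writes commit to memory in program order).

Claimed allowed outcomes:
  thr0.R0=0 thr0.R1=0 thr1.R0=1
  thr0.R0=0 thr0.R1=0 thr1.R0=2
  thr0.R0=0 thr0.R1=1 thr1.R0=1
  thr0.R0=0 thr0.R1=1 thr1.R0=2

missing: thr0.R0=1 thr0.R1=1 thr1.R0=1

outcome vector order: (thr0.R0,thr0.R1,thr1.R0)
under TSO → (0,0,1) (0,0,2) (0,1,1) (0,1,2) (1,1,1)
TSO∖claimed = {(1,1,1)}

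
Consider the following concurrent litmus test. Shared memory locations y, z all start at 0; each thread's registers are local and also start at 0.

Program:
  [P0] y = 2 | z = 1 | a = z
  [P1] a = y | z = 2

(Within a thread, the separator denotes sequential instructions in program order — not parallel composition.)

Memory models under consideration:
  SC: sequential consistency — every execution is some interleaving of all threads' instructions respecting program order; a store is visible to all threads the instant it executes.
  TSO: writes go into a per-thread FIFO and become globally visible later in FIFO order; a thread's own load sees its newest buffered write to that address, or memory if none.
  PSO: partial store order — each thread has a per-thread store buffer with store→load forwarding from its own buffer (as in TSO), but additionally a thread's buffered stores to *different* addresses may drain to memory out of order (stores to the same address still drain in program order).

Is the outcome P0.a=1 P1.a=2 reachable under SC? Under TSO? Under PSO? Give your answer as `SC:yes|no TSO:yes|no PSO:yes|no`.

SC:yes TSO:yes PSO:yes

outcome vector order: (P0.a,P1.a)
SC (4): (1,0), (1,2), (2,0), (2,2)
TSO (4): (1,0), (1,2), (2,0), (2,2)
PSO (4): (1,0), (1,2), (2,0), (2,2)
target (1,2) ∈ {SC,TSO,PSO}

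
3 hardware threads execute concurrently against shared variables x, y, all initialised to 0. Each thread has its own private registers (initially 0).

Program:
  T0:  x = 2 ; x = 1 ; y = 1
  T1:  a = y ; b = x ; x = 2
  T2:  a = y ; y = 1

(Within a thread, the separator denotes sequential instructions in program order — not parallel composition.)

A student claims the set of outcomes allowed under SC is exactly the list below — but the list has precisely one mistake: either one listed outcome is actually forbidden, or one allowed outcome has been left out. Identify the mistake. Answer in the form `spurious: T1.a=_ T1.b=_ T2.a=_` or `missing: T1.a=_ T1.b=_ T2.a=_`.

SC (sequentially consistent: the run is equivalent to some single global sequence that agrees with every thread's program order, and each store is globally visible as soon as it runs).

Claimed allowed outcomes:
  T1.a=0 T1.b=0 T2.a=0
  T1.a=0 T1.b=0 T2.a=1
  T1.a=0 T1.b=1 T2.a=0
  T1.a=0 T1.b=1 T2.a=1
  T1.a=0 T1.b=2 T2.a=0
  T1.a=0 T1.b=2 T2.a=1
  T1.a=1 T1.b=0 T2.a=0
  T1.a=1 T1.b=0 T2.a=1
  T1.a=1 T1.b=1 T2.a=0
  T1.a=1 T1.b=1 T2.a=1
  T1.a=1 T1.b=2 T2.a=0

outcome vector order: (T1.a,T1.b,T2.a)
SC (10): 000, 001, 010, 011, 020, 021, 100, 110, 111, 120
claimed∖SC = {101}

spurious: T1.a=1 T1.b=0 T2.a=1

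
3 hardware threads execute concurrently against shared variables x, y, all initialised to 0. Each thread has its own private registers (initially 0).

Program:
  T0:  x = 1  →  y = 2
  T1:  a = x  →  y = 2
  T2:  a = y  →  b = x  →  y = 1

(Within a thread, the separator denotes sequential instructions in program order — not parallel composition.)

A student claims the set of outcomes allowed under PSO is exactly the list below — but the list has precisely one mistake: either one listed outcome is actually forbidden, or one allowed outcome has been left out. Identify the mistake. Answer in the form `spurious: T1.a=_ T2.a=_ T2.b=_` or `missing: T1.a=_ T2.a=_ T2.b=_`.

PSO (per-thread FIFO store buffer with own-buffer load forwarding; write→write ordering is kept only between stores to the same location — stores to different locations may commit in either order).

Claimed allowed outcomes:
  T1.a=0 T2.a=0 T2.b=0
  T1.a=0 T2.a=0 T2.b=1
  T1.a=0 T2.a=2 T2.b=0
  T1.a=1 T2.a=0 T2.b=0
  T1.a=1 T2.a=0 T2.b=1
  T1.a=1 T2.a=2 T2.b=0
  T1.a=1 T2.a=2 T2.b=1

missing: T1.a=0 T2.a=2 T2.b=1

outcome vector order: (T1.a,T2.a,T2.b)
PSO (8): <0 0 0>, <0 0 1>, <0 2 0>, <0 2 1>, <1 0 0>, <1 0 1>, <1 2 0>, <1 2 1>
PSO∖claimed = {<0 2 1>}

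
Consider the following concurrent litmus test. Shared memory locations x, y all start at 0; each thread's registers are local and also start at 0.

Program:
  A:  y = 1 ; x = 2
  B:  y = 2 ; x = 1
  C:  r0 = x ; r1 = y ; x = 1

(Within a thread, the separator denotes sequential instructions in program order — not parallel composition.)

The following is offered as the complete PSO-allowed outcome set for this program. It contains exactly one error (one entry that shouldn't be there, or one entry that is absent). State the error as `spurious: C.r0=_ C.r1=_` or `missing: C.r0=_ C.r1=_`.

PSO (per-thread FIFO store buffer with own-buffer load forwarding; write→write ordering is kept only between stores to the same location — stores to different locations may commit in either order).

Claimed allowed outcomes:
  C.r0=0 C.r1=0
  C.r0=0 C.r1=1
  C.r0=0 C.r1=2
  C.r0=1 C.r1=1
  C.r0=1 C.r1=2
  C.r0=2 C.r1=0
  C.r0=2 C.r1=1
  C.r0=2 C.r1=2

outcome vector order: (C.r0,C.r1)
PSO: 9 outcomes — {0/0; 0/1; 0/2; 1/0; 1/1; 1/2; 2/0; 2/1; 2/2}
PSO∖claimed = {1/0}

missing: C.r0=1 C.r1=0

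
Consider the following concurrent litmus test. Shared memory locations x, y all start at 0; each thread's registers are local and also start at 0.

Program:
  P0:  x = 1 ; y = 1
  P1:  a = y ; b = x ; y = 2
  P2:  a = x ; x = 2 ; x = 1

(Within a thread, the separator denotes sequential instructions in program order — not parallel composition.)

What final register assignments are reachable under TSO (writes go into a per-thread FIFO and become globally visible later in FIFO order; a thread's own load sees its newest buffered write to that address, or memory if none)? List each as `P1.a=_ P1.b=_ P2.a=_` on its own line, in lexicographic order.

P1.a=0 P1.b=0 P2.a=0
P1.a=0 P1.b=0 P2.a=1
P1.a=0 P1.b=1 P2.a=0
P1.a=0 P1.b=1 P2.a=1
P1.a=0 P1.b=2 P2.a=0
P1.a=0 P1.b=2 P2.a=1
P1.a=1 P1.b=1 P2.a=0
P1.a=1 P1.b=1 P2.a=1
P1.a=1 P1.b=2 P2.a=0
P1.a=1 P1.b=2 P2.a=1

outcome vector order: (P1.a,P1.b,P2.a)
|TSO outcomes| = 10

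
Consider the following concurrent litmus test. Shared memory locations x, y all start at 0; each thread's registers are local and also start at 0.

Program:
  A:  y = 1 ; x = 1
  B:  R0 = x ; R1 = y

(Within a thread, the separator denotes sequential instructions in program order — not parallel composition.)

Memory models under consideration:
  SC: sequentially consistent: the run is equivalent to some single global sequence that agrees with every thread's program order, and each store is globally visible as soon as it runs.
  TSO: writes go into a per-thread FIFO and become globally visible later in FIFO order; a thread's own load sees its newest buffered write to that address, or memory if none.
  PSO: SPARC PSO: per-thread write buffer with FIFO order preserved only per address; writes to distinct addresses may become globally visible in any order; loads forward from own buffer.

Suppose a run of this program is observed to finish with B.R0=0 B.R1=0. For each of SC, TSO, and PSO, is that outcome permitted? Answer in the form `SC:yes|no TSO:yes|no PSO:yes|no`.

outcome vector order: (B.R0,B.R1)
under SC → (0,0); (0,1); (1,1)
under TSO → (0,0); (0,1); (1,1)
under PSO → (0,0); (0,1); (1,0); (1,1)
target (0,0) ∈ {SC,TSO,PSO}

SC:yes TSO:yes PSO:yes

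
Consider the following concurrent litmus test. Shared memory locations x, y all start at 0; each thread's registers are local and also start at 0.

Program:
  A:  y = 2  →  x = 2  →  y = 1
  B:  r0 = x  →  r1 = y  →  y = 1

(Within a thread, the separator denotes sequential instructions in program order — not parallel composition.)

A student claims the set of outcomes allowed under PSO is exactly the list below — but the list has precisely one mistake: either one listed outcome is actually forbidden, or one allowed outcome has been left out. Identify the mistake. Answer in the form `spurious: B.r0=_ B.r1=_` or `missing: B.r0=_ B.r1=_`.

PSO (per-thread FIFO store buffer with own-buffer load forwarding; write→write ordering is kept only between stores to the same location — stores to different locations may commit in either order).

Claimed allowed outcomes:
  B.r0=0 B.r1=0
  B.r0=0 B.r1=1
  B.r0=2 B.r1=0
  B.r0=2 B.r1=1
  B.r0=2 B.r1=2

missing: B.r0=0 B.r1=2

outcome vector order: (B.r0,B.r1)
PSO (6): 0/0, 0/1, 0/2, 2/0, 2/1, 2/2
PSO∖claimed = {0/2}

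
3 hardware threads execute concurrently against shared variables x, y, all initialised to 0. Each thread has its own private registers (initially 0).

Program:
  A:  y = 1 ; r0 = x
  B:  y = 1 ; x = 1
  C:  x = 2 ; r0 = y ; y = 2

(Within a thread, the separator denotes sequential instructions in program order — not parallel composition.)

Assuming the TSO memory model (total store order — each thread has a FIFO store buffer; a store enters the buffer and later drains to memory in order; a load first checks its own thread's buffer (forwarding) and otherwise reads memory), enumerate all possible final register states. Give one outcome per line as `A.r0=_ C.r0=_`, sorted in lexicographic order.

outcome vector order: (A.r0,C.r0)
|TSO outcomes| = 6

A.r0=0 C.r0=0
A.r0=0 C.r0=1
A.r0=1 C.r0=0
A.r0=1 C.r0=1
A.r0=2 C.r0=0
A.r0=2 C.r0=1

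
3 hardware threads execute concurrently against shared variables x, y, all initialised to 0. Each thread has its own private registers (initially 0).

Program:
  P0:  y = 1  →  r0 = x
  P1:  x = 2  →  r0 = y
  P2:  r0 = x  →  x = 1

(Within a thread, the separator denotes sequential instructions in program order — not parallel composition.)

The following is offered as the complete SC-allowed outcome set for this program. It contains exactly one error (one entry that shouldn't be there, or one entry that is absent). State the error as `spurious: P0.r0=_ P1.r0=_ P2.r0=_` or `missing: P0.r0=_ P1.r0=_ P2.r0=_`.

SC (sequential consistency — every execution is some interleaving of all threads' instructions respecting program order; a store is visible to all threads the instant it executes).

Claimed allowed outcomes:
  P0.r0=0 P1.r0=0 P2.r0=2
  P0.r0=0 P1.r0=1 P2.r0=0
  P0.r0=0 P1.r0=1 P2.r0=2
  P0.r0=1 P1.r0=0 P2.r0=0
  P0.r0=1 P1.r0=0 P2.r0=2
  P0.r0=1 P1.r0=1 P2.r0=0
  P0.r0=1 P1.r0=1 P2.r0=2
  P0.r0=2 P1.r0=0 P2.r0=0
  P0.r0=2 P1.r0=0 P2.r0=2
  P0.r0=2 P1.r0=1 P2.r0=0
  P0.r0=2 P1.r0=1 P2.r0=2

spurious: P0.r0=0 P1.r0=0 P2.r0=2

outcome vector order: (P0.r0,P1.r0,P2.r0)
SC: 10 outcomes — {0/1/0, 0/1/2, 1/0/0, 1/0/2, 1/1/0, 1/1/2, 2/0/0, 2/0/2, 2/1/0, 2/1/2}
claimed∖SC = {0/0/2}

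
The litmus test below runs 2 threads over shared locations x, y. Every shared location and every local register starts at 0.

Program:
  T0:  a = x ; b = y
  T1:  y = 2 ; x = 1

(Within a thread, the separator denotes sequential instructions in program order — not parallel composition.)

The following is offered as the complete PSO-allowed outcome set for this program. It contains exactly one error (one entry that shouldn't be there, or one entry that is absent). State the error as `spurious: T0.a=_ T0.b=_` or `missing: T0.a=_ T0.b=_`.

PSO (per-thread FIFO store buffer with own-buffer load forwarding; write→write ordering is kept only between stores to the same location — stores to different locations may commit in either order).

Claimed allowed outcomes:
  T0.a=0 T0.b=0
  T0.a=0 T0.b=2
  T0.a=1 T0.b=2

outcome vector order: (T0.a,T0.b)
PSO: 4 outcomes — {(0,0), (0,2), (1,0), (1,2)}
PSO∖claimed = {(1,0)}

missing: T0.a=1 T0.b=0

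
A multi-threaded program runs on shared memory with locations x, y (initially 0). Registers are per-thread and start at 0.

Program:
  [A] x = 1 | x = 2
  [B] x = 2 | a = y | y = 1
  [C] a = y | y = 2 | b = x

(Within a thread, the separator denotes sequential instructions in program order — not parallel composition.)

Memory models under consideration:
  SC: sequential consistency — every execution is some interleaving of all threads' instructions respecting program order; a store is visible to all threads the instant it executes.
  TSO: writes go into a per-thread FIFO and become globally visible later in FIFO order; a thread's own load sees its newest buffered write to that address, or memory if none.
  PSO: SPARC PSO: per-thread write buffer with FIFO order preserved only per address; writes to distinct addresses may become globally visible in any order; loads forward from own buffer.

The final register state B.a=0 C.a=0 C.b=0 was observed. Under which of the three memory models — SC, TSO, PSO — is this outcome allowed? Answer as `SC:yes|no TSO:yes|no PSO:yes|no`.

outcome vector order: (B.a,C.a,C.b)
SC: 7 outcomes — {0/0/1 0/0/2 0/1/1 0/1/2 2/0/0 2/0/1 2/0/2}
TSO: 8 outcomes — {0/0/0 0/0/1 0/0/2 0/1/1 0/1/2 2/0/0 2/0/1 2/0/2}
PSO: 9 outcomes — {0/0/0 0/0/1 0/0/2 0/1/0 0/1/1 0/1/2 2/0/0 2/0/1 2/0/2}
target 0/0/0 ∈ {TSO,PSO}

SC:no TSO:yes PSO:yes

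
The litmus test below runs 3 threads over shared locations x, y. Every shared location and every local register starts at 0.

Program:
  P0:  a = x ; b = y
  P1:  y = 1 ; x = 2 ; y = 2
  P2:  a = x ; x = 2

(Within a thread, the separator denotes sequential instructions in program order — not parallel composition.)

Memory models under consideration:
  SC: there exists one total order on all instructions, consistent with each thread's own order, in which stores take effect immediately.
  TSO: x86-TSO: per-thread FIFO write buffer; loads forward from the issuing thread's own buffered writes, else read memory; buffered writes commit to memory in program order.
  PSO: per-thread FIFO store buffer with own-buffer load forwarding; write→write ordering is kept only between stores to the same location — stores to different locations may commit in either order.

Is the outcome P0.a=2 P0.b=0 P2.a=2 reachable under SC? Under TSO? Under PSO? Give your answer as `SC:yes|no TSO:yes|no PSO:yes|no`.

SC:no TSO:no PSO:yes

outcome vector order: (P0.a,P0.b,P2.a)
SC: 11 outcomes — {0/0/0, 0/0/2, 0/1/0, 0/1/2, 0/2/0, 0/2/2, 2/0/0, 2/1/0, 2/1/2, 2/2/0, 2/2/2}
TSO: 11 outcomes — {0/0/0, 0/0/2, 0/1/0, 0/1/2, 0/2/0, 0/2/2, 2/0/0, 2/1/0, 2/1/2, 2/2/0, 2/2/2}
PSO: 12 outcomes — {0/0/0, 0/0/2, 0/1/0, 0/1/2, 0/2/0, 0/2/2, 2/0/0, 2/0/2, 2/1/0, 2/1/2, 2/2/0, 2/2/2}
target 2/0/2 ∈ {PSO}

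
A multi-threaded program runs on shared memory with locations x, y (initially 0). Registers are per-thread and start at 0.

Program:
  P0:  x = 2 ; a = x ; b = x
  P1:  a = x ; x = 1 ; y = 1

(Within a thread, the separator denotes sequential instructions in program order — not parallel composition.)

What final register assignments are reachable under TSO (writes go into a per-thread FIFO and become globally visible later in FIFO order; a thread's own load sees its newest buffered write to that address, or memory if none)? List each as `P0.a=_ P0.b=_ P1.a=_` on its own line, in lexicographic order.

outcome vector order: (P0.a,P0.b,P1.a)
|TSO outcomes| = 6

P0.a=1 P0.b=1 P1.a=0
P0.a=1 P0.b=1 P1.a=2
P0.a=2 P0.b=1 P1.a=0
P0.a=2 P0.b=1 P1.a=2
P0.a=2 P0.b=2 P1.a=0
P0.a=2 P0.b=2 P1.a=2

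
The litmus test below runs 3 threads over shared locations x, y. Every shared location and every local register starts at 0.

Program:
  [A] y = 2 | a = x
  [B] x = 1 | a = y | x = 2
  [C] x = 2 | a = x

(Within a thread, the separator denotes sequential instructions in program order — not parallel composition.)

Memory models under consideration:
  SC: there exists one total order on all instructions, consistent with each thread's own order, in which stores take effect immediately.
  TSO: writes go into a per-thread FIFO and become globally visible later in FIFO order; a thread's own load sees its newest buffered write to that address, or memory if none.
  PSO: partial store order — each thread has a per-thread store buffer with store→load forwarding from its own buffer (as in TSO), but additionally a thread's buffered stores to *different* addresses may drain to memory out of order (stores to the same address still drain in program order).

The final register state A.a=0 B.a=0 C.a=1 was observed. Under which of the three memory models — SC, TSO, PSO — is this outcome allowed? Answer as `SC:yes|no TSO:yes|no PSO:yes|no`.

outcome vector order: (A.a,B.a,C.a)
SC: 10 outcomes — {(0,2,1); (0,2,2); (1,0,1); (1,0,2); (1,2,1); (1,2,2); (2,0,1); (2,0,2); (2,2,1); (2,2,2)}
TSO: 12 outcomes — {(0,0,1); (0,0,2); (0,2,1); (0,2,2); (1,0,1); (1,0,2); (1,2,1); (1,2,2); (2,0,1); (2,0,2); (2,2,1); (2,2,2)}
PSO: 12 outcomes — {(0,0,1); (0,0,2); (0,2,1); (0,2,2); (1,0,1); (1,0,2); (1,2,1); (1,2,2); (2,0,1); (2,0,2); (2,2,1); (2,2,2)}
target (0,0,1) ∈ {TSO,PSO}

SC:no TSO:yes PSO:yes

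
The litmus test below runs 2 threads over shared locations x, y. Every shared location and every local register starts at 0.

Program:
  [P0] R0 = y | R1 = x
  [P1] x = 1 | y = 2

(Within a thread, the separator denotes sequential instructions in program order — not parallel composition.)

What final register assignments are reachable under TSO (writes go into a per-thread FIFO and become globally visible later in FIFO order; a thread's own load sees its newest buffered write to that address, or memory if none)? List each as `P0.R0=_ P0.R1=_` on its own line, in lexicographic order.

outcome vector order: (P0.R0,P0.R1)
|TSO outcomes| = 3

P0.R0=0 P0.R1=0
P0.R0=0 P0.R1=1
P0.R0=2 P0.R1=1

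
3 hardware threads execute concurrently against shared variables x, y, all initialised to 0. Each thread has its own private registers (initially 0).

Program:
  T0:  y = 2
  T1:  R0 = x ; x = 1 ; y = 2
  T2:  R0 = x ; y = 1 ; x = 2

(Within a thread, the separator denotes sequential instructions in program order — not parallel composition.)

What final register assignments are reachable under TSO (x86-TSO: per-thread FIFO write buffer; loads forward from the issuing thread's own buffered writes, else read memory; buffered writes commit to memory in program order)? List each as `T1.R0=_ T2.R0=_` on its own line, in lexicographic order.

outcome vector order: (T1.R0,T2.R0)
|TSO outcomes| = 3

T1.R0=0 T2.R0=0
T1.R0=0 T2.R0=1
T1.R0=2 T2.R0=0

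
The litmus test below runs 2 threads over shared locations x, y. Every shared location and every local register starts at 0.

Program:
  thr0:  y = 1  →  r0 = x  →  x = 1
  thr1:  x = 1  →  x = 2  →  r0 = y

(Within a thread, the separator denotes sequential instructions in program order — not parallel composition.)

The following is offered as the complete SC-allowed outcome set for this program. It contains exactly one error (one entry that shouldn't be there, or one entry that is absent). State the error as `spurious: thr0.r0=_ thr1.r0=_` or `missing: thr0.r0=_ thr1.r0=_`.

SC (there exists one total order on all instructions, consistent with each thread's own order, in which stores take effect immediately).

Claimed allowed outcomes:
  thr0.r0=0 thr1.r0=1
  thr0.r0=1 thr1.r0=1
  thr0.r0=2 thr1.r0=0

missing: thr0.r0=2 thr1.r0=1

outcome vector order: (thr0.r0,thr1.r0)
SC (4): 01 11 20 21
SC∖claimed = {21}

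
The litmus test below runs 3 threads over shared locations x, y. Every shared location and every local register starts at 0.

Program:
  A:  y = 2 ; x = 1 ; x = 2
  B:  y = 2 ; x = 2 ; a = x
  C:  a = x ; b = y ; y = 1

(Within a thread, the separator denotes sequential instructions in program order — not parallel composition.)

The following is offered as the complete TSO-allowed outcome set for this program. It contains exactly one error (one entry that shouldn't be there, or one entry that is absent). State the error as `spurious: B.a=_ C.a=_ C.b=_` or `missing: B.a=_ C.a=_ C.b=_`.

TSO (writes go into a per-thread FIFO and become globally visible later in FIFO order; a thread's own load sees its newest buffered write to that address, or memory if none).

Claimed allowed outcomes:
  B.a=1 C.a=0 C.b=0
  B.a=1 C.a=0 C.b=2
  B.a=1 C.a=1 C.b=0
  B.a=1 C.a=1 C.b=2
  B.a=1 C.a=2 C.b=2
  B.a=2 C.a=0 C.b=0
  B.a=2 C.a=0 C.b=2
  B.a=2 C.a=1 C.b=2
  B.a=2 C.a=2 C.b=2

outcome vector order: (B.a,C.a,C.b)
TSO: 8 outcomes — {<1 0 0> <1 0 2> <1 1 2> <1 2 2> <2 0 0> <2 0 2> <2 1 2> <2 2 2>}
claimed∖TSO = {<1 1 0>}

spurious: B.a=1 C.a=1 C.b=0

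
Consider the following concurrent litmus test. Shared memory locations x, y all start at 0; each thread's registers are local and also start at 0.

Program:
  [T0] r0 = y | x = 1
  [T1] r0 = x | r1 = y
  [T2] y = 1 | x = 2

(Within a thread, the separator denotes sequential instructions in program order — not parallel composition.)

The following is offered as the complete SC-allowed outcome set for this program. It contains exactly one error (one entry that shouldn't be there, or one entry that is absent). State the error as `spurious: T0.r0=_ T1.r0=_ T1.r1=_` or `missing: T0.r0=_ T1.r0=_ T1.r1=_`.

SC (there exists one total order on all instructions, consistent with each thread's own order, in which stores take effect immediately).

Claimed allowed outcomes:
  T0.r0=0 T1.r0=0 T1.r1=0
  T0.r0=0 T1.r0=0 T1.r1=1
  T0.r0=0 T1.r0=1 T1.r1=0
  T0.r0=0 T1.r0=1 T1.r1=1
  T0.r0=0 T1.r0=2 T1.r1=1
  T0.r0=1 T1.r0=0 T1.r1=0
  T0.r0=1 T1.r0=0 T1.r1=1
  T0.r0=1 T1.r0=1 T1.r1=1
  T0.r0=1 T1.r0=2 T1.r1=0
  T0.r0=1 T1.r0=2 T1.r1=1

outcome vector order: (T0.r0,T1.r0,T1.r1)
[SC] allowed = {(0,0,0), (0,0,1), (0,1,0), (0,1,1), (0,2,1), (1,0,0), (1,0,1), (1,1,1), (1,2,1)}
claimed∖SC = {(1,2,0)}

spurious: T0.r0=1 T1.r0=2 T1.r1=0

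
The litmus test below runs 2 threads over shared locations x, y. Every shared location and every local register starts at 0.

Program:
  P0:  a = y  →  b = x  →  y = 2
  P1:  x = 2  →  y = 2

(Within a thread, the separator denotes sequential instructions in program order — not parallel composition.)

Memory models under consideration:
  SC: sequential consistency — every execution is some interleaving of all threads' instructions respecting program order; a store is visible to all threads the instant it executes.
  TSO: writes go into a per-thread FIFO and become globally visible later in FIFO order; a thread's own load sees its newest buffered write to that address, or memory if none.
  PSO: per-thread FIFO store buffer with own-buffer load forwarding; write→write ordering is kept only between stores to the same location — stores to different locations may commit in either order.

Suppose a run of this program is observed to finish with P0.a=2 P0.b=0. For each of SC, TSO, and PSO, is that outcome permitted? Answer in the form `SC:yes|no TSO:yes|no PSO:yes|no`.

SC:no TSO:no PSO:yes

outcome vector order: (P0.a,P0.b)
SC (3): (0,0); (0,2); (2,2)
TSO (3): (0,0); (0,2); (2,2)
PSO (4): (0,0); (0,2); (2,0); (2,2)
target (2,0) ∈ {PSO}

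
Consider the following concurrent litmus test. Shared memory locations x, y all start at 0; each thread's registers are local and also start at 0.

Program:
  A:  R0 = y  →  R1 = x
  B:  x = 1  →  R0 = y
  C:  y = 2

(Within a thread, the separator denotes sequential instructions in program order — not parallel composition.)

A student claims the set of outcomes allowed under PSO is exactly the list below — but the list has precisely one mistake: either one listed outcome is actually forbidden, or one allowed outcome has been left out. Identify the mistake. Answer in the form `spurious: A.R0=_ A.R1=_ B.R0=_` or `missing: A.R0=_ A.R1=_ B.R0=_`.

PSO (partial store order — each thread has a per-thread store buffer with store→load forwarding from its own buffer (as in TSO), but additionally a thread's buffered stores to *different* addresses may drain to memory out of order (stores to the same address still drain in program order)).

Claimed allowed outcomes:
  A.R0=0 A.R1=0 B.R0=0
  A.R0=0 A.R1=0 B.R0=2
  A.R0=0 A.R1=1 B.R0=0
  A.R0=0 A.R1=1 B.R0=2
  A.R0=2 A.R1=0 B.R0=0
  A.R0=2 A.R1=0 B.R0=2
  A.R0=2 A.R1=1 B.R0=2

missing: A.R0=2 A.R1=1 B.R0=0

outcome vector order: (A.R0,A.R1,B.R0)
under PSO → 000, 002, 010, 012, 200, 202, 210, 212
PSO∖claimed = {210}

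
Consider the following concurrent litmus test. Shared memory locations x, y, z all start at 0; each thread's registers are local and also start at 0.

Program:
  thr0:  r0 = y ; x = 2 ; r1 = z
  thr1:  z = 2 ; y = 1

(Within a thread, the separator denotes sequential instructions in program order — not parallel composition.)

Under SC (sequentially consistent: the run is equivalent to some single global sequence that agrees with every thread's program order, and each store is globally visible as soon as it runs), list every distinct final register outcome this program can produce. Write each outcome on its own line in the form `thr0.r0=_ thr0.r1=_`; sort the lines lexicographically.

outcome vector order: (thr0.r0,thr0.r1)
|SC outcomes| = 3

thr0.r0=0 thr0.r1=0
thr0.r0=0 thr0.r1=2
thr0.r0=1 thr0.r1=2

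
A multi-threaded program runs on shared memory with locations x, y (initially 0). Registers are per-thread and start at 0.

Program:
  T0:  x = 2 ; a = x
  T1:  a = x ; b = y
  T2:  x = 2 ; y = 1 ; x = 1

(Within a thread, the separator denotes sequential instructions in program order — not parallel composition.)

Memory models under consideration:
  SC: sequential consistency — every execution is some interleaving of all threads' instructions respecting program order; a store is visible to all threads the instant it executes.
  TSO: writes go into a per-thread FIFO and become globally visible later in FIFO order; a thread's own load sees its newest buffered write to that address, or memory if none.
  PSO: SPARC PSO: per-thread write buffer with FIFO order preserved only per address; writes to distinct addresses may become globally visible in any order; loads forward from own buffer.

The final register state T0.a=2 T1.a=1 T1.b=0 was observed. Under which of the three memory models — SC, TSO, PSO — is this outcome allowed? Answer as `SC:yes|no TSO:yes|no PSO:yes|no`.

outcome vector order: (T0.a,T1.a,T1.b)
SC: 10 outcomes — {(1,0,0), (1,0,1), (1,1,1), (1,2,0), (1,2,1), (2,0,0), (2,0,1), (2,1,1), (2,2,0), (2,2,1)}
TSO: 10 outcomes — {(1,0,0), (1,0,1), (1,1,1), (1,2,0), (1,2,1), (2,0,0), (2,0,1), (2,1,1), (2,2,0), (2,2,1)}
PSO: 12 outcomes — {(1,0,0), (1,0,1), (1,1,0), (1,1,1), (1,2,0), (1,2,1), (2,0,0), (2,0,1), (2,1,0), (2,1,1), (2,2,0), (2,2,1)}
target (2,1,0) ∈ {PSO}

SC:no TSO:no PSO:yes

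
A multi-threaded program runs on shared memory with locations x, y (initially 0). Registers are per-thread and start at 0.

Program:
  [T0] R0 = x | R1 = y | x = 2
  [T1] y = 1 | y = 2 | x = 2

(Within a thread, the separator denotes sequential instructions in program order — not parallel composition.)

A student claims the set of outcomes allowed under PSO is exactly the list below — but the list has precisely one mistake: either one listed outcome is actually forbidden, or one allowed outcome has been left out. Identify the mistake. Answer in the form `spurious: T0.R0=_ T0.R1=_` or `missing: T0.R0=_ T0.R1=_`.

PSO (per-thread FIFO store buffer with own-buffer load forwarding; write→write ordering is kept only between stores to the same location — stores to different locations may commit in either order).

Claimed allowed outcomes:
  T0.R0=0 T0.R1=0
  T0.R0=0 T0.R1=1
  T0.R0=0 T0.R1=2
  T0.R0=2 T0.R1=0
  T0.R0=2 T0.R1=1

outcome vector order: (T0.R0,T0.R1)
[PSO] allowed = {(0,0); (0,1); (0,2); (2,0); (2,1); (2,2)}
PSO∖claimed = {(2,2)}

missing: T0.R0=2 T0.R1=2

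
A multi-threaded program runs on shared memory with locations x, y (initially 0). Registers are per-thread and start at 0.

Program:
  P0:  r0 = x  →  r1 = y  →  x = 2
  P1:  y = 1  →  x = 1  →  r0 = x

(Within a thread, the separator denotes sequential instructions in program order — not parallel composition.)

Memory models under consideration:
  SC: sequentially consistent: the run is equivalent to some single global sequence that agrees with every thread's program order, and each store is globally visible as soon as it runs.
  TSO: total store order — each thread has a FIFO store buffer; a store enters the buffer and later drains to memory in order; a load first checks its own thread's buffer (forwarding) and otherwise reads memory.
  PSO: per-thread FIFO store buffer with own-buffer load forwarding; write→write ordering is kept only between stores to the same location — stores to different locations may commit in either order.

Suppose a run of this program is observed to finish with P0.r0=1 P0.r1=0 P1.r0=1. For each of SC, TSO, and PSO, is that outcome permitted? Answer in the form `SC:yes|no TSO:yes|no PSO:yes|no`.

outcome vector order: (P0.r0,P0.r1,P1.r0)
SC (6): 001 002 011 012 111 112
TSO (6): 001 002 011 012 111 112
PSO (8): 001 002 011 012 101 102 111 112
target 101 ∈ {PSO}

SC:no TSO:no PSO:yes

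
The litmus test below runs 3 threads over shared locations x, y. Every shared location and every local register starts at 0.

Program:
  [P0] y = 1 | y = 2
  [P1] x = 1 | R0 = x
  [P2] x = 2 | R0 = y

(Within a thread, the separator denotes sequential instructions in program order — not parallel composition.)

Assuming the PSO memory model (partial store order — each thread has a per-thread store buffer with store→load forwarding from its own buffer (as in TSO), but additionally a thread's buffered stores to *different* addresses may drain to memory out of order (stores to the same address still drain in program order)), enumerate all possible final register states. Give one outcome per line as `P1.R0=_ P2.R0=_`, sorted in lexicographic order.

P1.R0=1 P2.R0=0
P1.R0=1 P2.R0=1
P1.R0=1 P2.R0=2
P1.R0=2 P2.R0=0
P1.R0=2 P2.R0=1
P1.R0=2 P2.R0=2

outcome vector order: (P1.R0,P2.R0)
|PSO outcomes| = 6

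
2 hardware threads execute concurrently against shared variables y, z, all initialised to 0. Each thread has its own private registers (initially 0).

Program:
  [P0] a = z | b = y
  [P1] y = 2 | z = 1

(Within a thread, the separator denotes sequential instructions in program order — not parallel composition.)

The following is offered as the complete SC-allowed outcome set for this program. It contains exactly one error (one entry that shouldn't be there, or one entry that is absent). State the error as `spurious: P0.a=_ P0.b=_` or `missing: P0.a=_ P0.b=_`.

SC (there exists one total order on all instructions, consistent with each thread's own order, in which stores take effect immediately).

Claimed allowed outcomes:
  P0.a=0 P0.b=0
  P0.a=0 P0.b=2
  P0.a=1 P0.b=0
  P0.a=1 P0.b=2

outcome vector order: (P0.a,P0.b)
SC (3): 00 02 12
claimed∖SC = {10}

spurious: P0.a=1 P0.b=0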